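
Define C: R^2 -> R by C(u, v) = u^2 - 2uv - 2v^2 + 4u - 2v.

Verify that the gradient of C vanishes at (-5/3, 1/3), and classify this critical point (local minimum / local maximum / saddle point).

saddle point

∇C = (2u - 2v + 4, -2u - 4v - 2); substituting (-5/3, 1/3) gives ∇C = (0, 0), so (-5/3, 1/3) is indeed a critical point.
The Hessian of C is constant: H = [[2, -2], [-2, -4]].
det(H) = 2·(-4) − (-2)² = -12.
Since det(H) < 0, H is indefinite and the critical point is a saddle point.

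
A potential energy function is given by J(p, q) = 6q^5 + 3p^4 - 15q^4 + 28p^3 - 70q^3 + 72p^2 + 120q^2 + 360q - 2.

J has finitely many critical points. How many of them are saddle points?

6

J separates as a function of p plus a function of q, so ∇J=0 decouples.
∂J/∂p = 12p(p + 3)(p + 4) = 0 at p ∈ {-4, -3, 0}; ∂J/∂q = 30(q - 3)(q - 2)(q + 1)(q + 2) = 0 at q ∈ {-2, -1, 2, 3}.
The Hessian is diagonal: diag(J_pp, J_qq). Second derivatives: J_pp(-4)=48, J_pp(-3)=-36, J_pp(0)=144; J_qq(-2)=-600, J_qq(-1)=360, J_qq(2)=-360, J_qq(3)=600.
Saddle points occur where the two diagonal entries have opposite signs: (-4, -2), (-4, 2), (-3, -1), (-3, 3), (0, -2), (0, 2). Count: 6.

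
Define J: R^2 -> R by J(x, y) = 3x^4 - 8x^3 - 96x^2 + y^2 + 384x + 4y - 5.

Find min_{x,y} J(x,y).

-1801

J(x,y) separates as P(x) + Q(y) − 5, so its minimum is min P + min Q − 5.
P'(x) = 12(x - 4)(x - 2)(x + 4) vanishes at x ∈ {-4, 2, 4}; Q'(y) = 2y + 4 vanishes at y ∈ {-2}.
Local minima of P (where P''>0): P(-4)=-1792, P(4)=256. Local minima of Q: Q(-2)=-4.
So the global minimum of J is P(-4) + Q(-2) − 5 = -1792 − 4 − 5 = -1801, attained at (-4, -2).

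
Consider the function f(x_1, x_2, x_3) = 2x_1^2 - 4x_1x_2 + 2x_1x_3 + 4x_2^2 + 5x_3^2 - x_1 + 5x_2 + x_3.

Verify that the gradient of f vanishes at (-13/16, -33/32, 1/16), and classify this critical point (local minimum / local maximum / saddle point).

local minimum

∇f = (4x_1 - 4x_2 + 2x_3 - 1, -4x_1 + 8x_2 + 5, 2x_1 + 10x_3 + 1); substituting (-13/16, -33/32, 1/16) gives ∇f = (0, 0, 0), so (-13/16, -33/32, 1/16) is indeed a critical point.
The Hessian is constant: H = [[4, -4, 2], [-4, 8, 0], [2, 0, 10]].
Leading principal minors: Δ₁ = 4, Δ₂ = 16, Δ₃ = 128.
All leading minors are positive, so H is positive definite: a local minimum.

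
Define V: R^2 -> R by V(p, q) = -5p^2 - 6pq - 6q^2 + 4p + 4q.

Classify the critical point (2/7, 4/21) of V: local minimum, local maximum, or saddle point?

local maximum

The Hessian of V is constant: H = [[-10, -6], [-6, -12]].
det(H) = (-10)·(-12) − (-6)² = 84.
det(H) > 0 and tr(H) = -22 < 0, so H is negative definite and the point is a local maximum.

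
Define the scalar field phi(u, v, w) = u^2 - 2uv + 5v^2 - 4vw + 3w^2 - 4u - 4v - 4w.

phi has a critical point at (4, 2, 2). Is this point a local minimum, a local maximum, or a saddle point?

local minimum

The Hessian is constant: H = [[2, -2, 0], [-2, 10, -4], [0, -4, 6]].
Leading principal minors: Δ₁ = 2, Δ₂ = 16, Δ₃ = 64.
All leading minors are positive, so H is positive definite: a local minimum.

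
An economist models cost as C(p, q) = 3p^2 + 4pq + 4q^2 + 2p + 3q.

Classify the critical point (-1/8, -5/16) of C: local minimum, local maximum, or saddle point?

local minimum

The Hessian of C is constant: H = [[6, 4], [4, 8]].
det(H) = 6·8 − 4² = 32.
det(H) > 0 and tr(H) = 14 > 0, so H is positive definite and the point is a local minimum.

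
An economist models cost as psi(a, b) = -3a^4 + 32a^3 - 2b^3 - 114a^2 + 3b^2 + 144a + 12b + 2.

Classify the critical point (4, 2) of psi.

The mixed partial ∂²psi/∂a∂b is 0, so the Hessian at any point is diag(psi_aa, psi_bb) = diag(12(-3a^2 + 16a - 19), 6(-2b + 1)).
At (4, 2): H = diag(-36, -18).
Both eigenvalues are negative, so H is negative definite: a local maximum.

local maximum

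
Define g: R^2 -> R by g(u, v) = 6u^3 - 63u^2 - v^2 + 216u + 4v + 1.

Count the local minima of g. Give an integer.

0

g separates as a function of u plus a function of v, so ∇g=0 decouples.
∂g/∂u = 18(u - 4)(u - 3) = 0 at u ∈ {3, 4}; ∂g/∂v = -2(v - 2) = 0 at v ∈ {2}.
The Hessian is diagonal: diag(g_uu, g_vv). Second derivatives: g_uu(3)=-18, g_uu(4)=18; g_vv(2)=-2.
Local minima occur where both diagonal entries positive: none. Count: 0.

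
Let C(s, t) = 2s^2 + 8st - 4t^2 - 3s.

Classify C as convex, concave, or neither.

C is quadratic, so its Hessian is the constant matrix H = [[4, 8], [8, -8]].
det(H) = -96, tr(H) = -4.
det(H) < 0, so H is indefinite: neither convex nor concave.

neither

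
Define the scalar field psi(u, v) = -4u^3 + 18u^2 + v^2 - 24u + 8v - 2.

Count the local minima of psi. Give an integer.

psi separates as a function of u plus a function of v, so ∇psi=0 decouples.
∂psi/∂u = -12(u - 2)(u - 1) = 0 at u ∈ {1, 2}; ∂psi/∂v = 2(v + 4) = 0 at v ∈ {-4}.
The Hessian is diagonal: diag(psi_uu, psi_vv). Second derivatives: psi_uu(1)=12, psi_uu(2)=-12; psi_vv(-4)=2.
Local minima occur where both diagonal entries positive: (1, -4). Count: 1.

1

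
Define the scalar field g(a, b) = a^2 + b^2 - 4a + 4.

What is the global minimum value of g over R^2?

0

g(a,b) separates as P(a) + Q(b) + 4, so its minimum is min P + min Q + 4.
P'(a) = 2a - 4 vanishes at a ∈ {2}; Q'(b) = 2b vanishes at b ∈ {0}.
Local minima of P (where P''>0): P(2)=-4. Local minima of Q: Q(0)=0.
So the global minimum of g is P(2) + Q(0) + 4 = -4 + 0 + 4 = 0, attained at (2, 0).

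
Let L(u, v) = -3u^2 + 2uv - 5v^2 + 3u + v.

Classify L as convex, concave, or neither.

L is quadratic, so its Hessian is the constant matrix H = [[-6, 2], [2, -10]].
det(H) = 56, tr(H) = -16.
det(H) > 0 and tr(H) < 0, so H is negative definite everywhere: concave.

concave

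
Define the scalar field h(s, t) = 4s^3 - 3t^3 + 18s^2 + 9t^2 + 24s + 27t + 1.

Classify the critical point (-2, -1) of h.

saddle point

The mixed partial ∂²h/∂s∂t is 0, so the Hessian at any point is diag(h_ss, h_tt) = diag(12(2s + 3), 18(-t + 1)).
At (-2, -1): H = diag(-12, 36).
The eigenvalues have opposite signs, so H is indefinite: a saddle point.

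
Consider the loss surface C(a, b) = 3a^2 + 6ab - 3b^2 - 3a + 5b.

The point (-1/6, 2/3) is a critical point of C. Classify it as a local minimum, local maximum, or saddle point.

The Hessian of C is constant: H = [[6, 6], [6, -6]].
det(H) = 6·(-6) − 6² = -72.
Since det(H) < 0, H is indefinite and the critical point is a saddle point.

saddle point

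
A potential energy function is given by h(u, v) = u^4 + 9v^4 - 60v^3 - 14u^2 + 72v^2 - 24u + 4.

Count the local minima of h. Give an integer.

h separates as a function of u plus a function of v, so ∇h=0 decouples.
∂h/∂u = 4(u - 3)(u + 1)(u + 2) = 0 at u ∈ {-2, -1, 3}; ∂h/∂v = 36v(v - 4)(v - 1) = 0 at v ∈ {0, 1, 4}.
The Hessian is diagonal: diag(h_uu, h_vv). Second derivatives: h_uu(-2)=20, h_uu(-1)=-16, h_uu(3)=80; h_vv(0)=144, h_vv(1)=-108, h_vv(4)=432.
Local minima occur where both diagonal entries positive: (-2, 0), (-2, 4), (3, 0), (3, 4). Count: 4.

4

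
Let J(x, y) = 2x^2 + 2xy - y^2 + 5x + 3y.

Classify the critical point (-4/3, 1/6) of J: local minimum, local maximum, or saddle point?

The Hessian of J is constant: H = [[4, 2], [2, -2]].
det(H) = 4·(-2) − 2² = -12.
Since det(H) < 0, H is indefinite and the critical point is a saddle point.

saddle point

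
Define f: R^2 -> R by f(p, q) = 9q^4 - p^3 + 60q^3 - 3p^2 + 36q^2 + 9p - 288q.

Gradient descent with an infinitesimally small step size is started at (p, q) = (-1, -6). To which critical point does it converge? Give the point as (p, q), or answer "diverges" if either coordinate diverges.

f is separable, so gradient descent decouples: p follows -∂f/∂p, q follows -∂f/∂q.
∂f/∂p = -3(p - 1)(p + 3); at p=-1 this is 12, so p decreases.
∂f/∂q = 36(q - 1)(q + 2)(q + 4); at q=-6 this is -2016, so q increases.
p converges to its nearest critical value -3 (a local min of the p-part); q converges to -4. The iterate converges to (-3, -4).

(-3, -4)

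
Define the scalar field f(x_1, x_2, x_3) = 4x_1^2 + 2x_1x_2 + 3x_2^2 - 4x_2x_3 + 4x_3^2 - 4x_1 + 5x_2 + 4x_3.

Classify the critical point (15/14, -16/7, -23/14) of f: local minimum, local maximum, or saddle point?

local minimum

The Hessian is constant: H = [[8, 2, 0], [2, 6, -4], [0, -4, 8]].
Leading principal minors: Δ₁ = 8, Δ₂ = 44, Δ₃ = 224.
All leading minors are positive, so H is positive definite: a local minimum.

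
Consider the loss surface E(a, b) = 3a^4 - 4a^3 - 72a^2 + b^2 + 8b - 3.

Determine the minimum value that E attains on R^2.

-659

E(a,b) separates as P(a) + Q(b) − 3, so its minimum is min P + min Q − 3.
P'(a) = 12a(a - 4)(a + 3) vanishes at a ∈ {-3, 0, 4}; Q'(b) = 2b + 8 vanishes at b ∈ {-4}.
Local minima of P (where P''>0): P(-3)=-297, P(4)=-640. Local minima of Q: Q(-4)=-16.
So the global minimum of E is P(4) + Q(-4) − 3 = -640 − 16 − 3 = -659, attained at (4, -4).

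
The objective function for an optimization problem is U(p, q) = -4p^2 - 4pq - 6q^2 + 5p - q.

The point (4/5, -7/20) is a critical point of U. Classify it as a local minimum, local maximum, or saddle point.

The Hessian of U is constant: H = [[-8, -4], [-4, -12]].
det(H) = (-8)·(-12) − (-4)² = 80.
det(H) > 0 and tr(H) = -20 < 0, so H is negative definite and the point is a local maximum.

local maximum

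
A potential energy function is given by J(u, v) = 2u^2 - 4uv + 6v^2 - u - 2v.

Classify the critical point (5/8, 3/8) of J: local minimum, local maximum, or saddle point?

local minimum

The Hessian of J is constant: H = [[4, -4], [-4, 12]].
det(H) = 4·12 − (-4)² = 32.
det(H) > 0 and tr(H) = 16 > 0, so H is positive definite and the point is a local minimum.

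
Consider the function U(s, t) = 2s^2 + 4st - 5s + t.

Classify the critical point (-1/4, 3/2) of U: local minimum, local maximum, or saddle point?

The Hessian of U is constant: H = [[4, 4], [4, 0]].
det(H) = 4·0 − 4² = -16.
Since det(H) < 0, H is indefinite and the critical point is a saddle point.

saddle point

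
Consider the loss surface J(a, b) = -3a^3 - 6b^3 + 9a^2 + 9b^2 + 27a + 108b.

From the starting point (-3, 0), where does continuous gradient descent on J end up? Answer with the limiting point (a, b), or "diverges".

J is separable, so gradient descent decouples: a follows -∂J/∂a, b follows -∂J/∂b.
∂J/∂a = -9(a - 3)(a + 1); at a=-3 this is -108, so a increases.
∂J/∂b = -18(b - 3)(b + 2); at b=0 this is 108, so b decreases.
a converges to its nearest critical value -1 (a local min of the a-part); b converges to -2. The iterate converges to (-1, -2).

(-1, -2)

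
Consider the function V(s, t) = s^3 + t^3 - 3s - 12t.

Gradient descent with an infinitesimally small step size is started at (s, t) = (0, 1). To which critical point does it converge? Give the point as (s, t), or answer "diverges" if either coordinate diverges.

(1, 2)

V is separable, so gradient descent decouples: s follows -∂V/∂s, t follows -∂V/∂t.
∂V/∂s = 3(s - 1)(s + 1); at s=0 this is -3, so s increases.
∂V/∂t = 3(t - 2)(t + 2); at t=1 this is -9, so t increases.
s converges to its nearest critical value 1 (a local min of the s-part); t converges to 2. The iterate converges to (1, 2).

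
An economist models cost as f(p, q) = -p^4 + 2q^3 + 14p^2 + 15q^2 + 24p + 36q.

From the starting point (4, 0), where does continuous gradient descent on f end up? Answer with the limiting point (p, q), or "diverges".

f is separable, so gradient descent decouples: p follows -∂f/∂p, q follows -∂f/∂q.
∂f/∂p = -4(p - 3)(p + 1)(p + 2); at p=4 this is -120, so p increases.
∂f/∂q = 6(q + 2)(q + 3); at q=0 this is 36, so q decreases.
The p-coordinate has no critical point in that direction and runs off to infinity.

diverges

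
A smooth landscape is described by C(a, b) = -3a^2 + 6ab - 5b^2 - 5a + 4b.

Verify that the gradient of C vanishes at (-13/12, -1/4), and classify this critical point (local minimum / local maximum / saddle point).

∇C = (-6a + 6b - 5, 6a - 10b + 4); substituting (-13/12, -1/4) gives ∇C = (0, 0), so (-13/12, -1/4) is indeed a critical point.
The Hessian of C is constant: H = [[-6, 6], [6, -10]].
det(H) = (-6)·(-10) − 6² = 24.
det(H) > 0 and tr(H) = -16 < 0, so H is negative definite and the point is a local maximum.

local maximum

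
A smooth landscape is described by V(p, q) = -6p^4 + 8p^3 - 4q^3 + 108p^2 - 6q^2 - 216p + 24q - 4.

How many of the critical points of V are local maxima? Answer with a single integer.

V separates as a function of p plus a function of q, so ∇V=0 decouples.
∂V/∂p = -24(p - 3)(p - 1)(p + 3) = 0 at p ∈ {-3, 1, 3}; ∂V/∂q = -12(q - 1)(q + 2) = 0 at q ∈ {-2, 1}.
The Hessian is diagonal: diag(V_pp, V_qq). Second derivatives: V_pp(-3)=-576, V_pp(1)=192, V_pp(3)=-288; V_qq(-2)=36, V_qq(1)=-36.
Local maxima occur where both diagonal entries negative: (-3, 1), (3, 1). Count: 2.

2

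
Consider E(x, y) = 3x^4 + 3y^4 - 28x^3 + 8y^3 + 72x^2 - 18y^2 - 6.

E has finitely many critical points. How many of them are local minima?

E separates as a function of x plus a function of y, so ∇E=0 decouples.
∂E/∂x = 12x(x - 4)(x - 3) = 0 at x ∈ {0, 3, 4}; ∂E/∂y = 12y(y - 1)(y + 3) = 0 at y ∈ {-3, 0, 1}.
The Hessian is diagonal: diag(E_xx, E_yy). Second derivatives: E_xx(0)=144, E_xx(3)=-36, E_xx(4)=48; E_yy(-3)=144, E_yy(0)=-36, E_yy(1)=48.
Local minima occur where both diagonal entries positive: (0, -3), (0, 1), (4, -3), (4, 1). Count: 4.

4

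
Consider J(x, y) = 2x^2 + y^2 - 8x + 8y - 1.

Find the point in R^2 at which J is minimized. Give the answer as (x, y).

J(x,y) separates as P(x) + Q(y) − 1, so its minimum is min P + min Q − 1.
P'(x) = 4x - 8 vanishes at x ∈ {2}; Q'(y) = 2y + 8 vanishes at y ∈ {-4}.
Local minima of P (where P''>0): P(2)=-8. Local minima of Q: Q(-4)=-16.
So the global minimum of J is P(2) + Q(-4) − 1 = -8 − 16 − 1 = -25, attained at (2, -4).

(2, -4)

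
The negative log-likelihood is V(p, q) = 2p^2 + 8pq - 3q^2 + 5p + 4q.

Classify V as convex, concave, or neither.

neither

V is quadratic, so its Hessian is the constant matrix H = [[4, 8], [8, -6]].
det(H) = -88, tr(H) = -2.
det(H) < 0, so H is indefinite: neither convex nor concave.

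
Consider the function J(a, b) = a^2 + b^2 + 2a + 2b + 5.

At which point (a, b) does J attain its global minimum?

(-1, -1)

J(a,b) separates as P(a) + Q(b) + 5, so its minimum is min P + min Q + 5.
P'(a) = 2a + 2 vanishes at a ∈ {-1}; Q'(b) = 2b + 2 vanishes at b ∈ {-1}.
Local minima of P (where P''>0): P(-1)=-1. Local minima of Q: Q(-1)=-1.
So the global minimum of J is P(-1) + Q(-1) + 5 = -1 − 1 + 5 = 3, attained at (-1, -1).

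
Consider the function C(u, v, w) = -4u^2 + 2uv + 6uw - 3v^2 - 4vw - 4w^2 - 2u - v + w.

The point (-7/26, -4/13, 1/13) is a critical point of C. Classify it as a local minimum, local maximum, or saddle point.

The Hessian is constant: H = [[-8, 2, 6], [2, -6, -4], [6, -4, -8]].
Leading principal minors: Δ₁ = -8, Δ₂ = 44, Δ₃ = -104.
The minors alternate sign starting negative (−, +, −), so H is negative definite: a local maximum.

local maximum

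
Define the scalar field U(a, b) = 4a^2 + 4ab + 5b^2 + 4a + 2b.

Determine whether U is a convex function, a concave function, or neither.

U is quadratic, so its Hessian is the constant matrix H = [[8, 4], [4, 10]].
det(H) = 64, tr(H) = 18.
det(H) > 0 and tr(H) > 0, so H is positive definite everywhere: convex.

convex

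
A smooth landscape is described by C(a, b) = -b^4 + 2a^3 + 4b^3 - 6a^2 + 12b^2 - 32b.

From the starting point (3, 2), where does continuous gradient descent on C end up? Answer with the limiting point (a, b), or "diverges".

C is separable, so gradient descent decouples: a follows -∂C/∂a, b follows -∂C/∂b.
∂C/∂a = 6a(a - 2); at a=3 this is 18, so a decreases.
∂C/∂b = -4(b - 4)(b - 1)(b + 2); at b=2 this is 32, so b decreases.
a converges to its nearest critical value 2 (a local min of the a-part); b converges to 1. The iterate converges to (2, 1).

(2, 1)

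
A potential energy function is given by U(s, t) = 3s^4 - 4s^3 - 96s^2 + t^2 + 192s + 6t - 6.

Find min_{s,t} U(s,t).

-1295

U(s,t) separates as P(s) + Q(t) − 6, so its minimum is min P + min Q − 6.
P'(s) = 12(s - 4)(s - 1)(s + 4) vanishes at s ∈ {-4, 1, 4}; Q'(t) = 2(t + 3) vanishes at t ∈ {-3}.
Local minima of P (where P''>0): P(-4)=-1280, P(4)=-256. Local minima of Q: Q(-3)=-9.
So the global minimum of U is P(-4) + Q(-3) − 6 = -1280 − 9 − 6 = -1295, attained at (-4, -3).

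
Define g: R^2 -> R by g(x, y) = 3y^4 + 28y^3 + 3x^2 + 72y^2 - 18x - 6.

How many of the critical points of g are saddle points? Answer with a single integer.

1

g separates as a function of x plus a function of y, so ∇g=0 decouples.
∂g/∂x = 6(x - 3) = 0 at x ∈ {3}; ∂g/∂y = 12y(y + 3)(y + 4) = 0 at y ∈ {-4, -3, 0}.
The Hessian is diagonal: diag(g_xx, g_yy). Second derivatives: g_xx(3)=6; g_yy(-4)=48, g_yy(-3)=-36, g_yy(0)=144.
Saddle points occur where the two diagonal entries have opposite signs: (3, -3). Count: 1.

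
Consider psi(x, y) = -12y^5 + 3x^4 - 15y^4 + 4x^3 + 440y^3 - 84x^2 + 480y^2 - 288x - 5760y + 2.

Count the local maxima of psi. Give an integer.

psi separates as a function of x plus a function of y, so ∇psi=0 decouples.
∂psi/∂x = 12(x - 4)(x + 2)(x + 3) = 0 at x ∈ {-3, -2, 4}; ∂psi/∂y = -60(y - 4)(y - 2)(y + 3)(y + 4) = 0 at y ∈ {-4, -3, 2, 4}.
The Hessian is diagonal: diag(psi_xx, psi_yy). Second derivatives: psi_xx(-3)=84, psi_xx(-2)=-72, psi_xx(4)=504; psi_yy(-4)=2880, psi_yy(-3)=-2100, psi_yy(2)=3600, psi_yy(4)=-6720.
Local maxima occur where both diagonal entries negative: (-2, -3), (-2, 4). Count: 2.

2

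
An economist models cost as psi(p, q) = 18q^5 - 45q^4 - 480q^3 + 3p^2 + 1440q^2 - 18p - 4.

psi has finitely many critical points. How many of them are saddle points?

psi separates as a function of p plus a function of q, so ∇psi=0 decouples.
∂psi/∂p = 6(p - 3) = 0 at p ∈ {3}; ∂psi/∂q = 90q(q - 4)(q - 2)(q + 4) = 0 at q ∈ {-4, 0, 2, 4}.
The Hessian is diagonal: diag(psi_pp, psi_qq). Second derivatives: psi_pp(3)=6; psi_qq(-4)=-17280, psi_qq(0)=2880, psi_qq(2)=-2160, psi_qq(4)=5760.
Saddle points occur where the two diagonal entries have opposite signs: (3, -4), (3, 2). Count: 2.

2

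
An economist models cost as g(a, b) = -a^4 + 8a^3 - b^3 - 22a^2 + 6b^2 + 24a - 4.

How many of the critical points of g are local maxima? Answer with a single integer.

g separates as a function of a plus a function of b, so ∇g=0 decouples.
∂g/∂a = -4(a - 3)(a - 2)(a - 1) = 0 at a ∈ {1, 2, 3}; ∂g/∂b = -3b(b - 4) = 0 at b ∈ {0, 4}.
The Hessian is diagonal: diag(g_aa, g_bb). Second derivatives: g_aa(1)=-8, g_aa(2)=4, g_aa(3)=-8; g_bb(0)=12, g_bb(4)=-12.
Local maxima occur where both diagonal entries negative: (1, 4), (3, 4). Count: 2.

2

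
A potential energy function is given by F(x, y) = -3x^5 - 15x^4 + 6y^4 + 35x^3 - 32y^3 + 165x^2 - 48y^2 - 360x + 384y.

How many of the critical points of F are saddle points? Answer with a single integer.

F separates as a function of x plus a function of y, so ∇F=0 decouples.
∂F/∂x = -15(x - 2)(x - 1)(x + 3)(x + 4) = 0 at x ∈ {-4, -3, 1, 2}; ∂F/∂y = 24(y - 4)(y - 2)(y + 2) = 0 at y ∈ {-2, 2, 4}.
The Hessian is diagonal: diag(F_xx, F_yy). Second derivatives: F_xx(-4)=450, F_xx(-3)=-300, F_xx(1)=300, F_xx(2)=-450; F_yy(-2)=576, F_yy(2)=-192, F_yy(4)=288.
Saddle points occur where the two diagonal entries have opposite signs: (-4, 2), (-3, -2), (-3, 4), (1, 2), (2, -2), (2, 4). Count: 6.

6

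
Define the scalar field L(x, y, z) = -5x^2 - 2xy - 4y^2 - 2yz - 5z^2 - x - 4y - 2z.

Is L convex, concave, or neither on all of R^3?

L is quadratic, so its Hessian is the constant matrix H = [[-10, -2, 0], [-2, -8, -2], [0, -2, -10]].
Leading principal minors: -10, 76, -720.
Signs alternate −, +, − ⇒ H ≺ 0 ⇒ concave.

concave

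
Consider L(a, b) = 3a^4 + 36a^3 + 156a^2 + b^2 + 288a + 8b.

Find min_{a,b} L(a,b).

L(a,b) separates as P(a) + Q(b), so its minimum is min P + min Q.
P'(a) = 12(a + 2)(a + 3)(a + 4) vanishes at a ∈ {-4, -3, -2}; Q'(b) = 2b + 8 vanishes at b ∈ {-4}.
Local minima of P (where P''>0): P(-4)=-192, P(-2)=-192. Local minima of Q: Q(-4)=-16.
So the global minimum of L is P(-4) + Q(-4) = -192 − 16 = -208, attained at (-4, -4).

-208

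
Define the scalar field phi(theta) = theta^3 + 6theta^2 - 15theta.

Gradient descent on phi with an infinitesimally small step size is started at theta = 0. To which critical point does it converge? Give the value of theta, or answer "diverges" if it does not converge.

1

phi'(theta) = 3(theta - 1)(theta + 5), so phi'(0) = -15.
Gradient descent moves in the -phi' direction, i.e. theta is increasing.
The nearest critical point in that direction is theta = 1, where phi'' = 18 > 0 (a local minimum). The iterate converges there.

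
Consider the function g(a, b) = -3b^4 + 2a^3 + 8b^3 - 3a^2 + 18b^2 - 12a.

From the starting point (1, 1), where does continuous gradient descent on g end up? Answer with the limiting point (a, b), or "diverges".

g is separable, so gradient descent decouples: a follows -∂g/∂a, b follows -∂g/∂b.
∂g/∂a = 6(a - 2)(a + 1); at a=1 this is -12, so a increases.
∂g/∂b = -12b(b - 3)(b + 1); at b=1 this is 48, so b decreases.
a converges to its nearest critical value 2 (a local min of the a-part); b converges to 0. The iterate converges to (2, 0).

(2, 0)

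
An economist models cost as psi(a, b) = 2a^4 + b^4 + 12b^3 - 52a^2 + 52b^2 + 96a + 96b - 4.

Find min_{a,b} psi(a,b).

-772

psi(a,b) separates as P(a) + Q(b) − 4, so its minimum is min P + min Q − 4.
P'(a) = 8(a - 3)(a - 1)(a + 4) vanishes at a ∈ {-4, 1, 3}; Q'(b) = 4(b + 2)(b + 3)(b + 4) vanishes at b ∈ {-4, -3, -2}.
Local minima of P (where P''>0): P(-4)=-704, P(3)=-18. Local minima of Q: Q(-4)=-64, Q(-2)=-64.
So the global minimum of psi is P(-4) + Q(-4) − 4 = -704 − 64 − 4 = -772, attained at (-4, -4).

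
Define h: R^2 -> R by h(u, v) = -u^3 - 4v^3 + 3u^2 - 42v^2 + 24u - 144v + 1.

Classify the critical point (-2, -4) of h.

local minimum

The mixed partial ∂²h/∂u∂v is 0, so the Hessian at any point is diag(h_uu, h_vv) = diag(6(-u + 1), -12(2v + 7)).
At (-2, -4): H = diag(18, 12).
Both eigenvalues are positive, so H is positive definite: a local minimum.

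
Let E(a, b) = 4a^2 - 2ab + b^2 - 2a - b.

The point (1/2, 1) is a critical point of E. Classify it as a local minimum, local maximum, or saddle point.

The Hessian of E is constant: H = [[8, -2], [-2, 2]].
det(H) = 8·2 − (-2)² = 12.
det(H) > 0 and tr(H) = 10 > 0, so H is positive definite and the point is a local minimum.

local minimum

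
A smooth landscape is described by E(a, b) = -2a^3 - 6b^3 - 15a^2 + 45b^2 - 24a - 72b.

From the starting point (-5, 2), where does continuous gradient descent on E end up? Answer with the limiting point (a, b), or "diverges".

E is separable, so gradient descent decouples: a follows -∂E/∂a, b follows -∂E/∂b.
∂E/∂a = -6(a + 1)(a + 4); at a=-5 this is -24, so a increases.
∂E/∂b = -18(b - 4)(b - 1); at b=2 this is 36, so b decreases.
a converges to its nearest critical value -4 (a local min of the a-part); b converges to 1. The iterate converges to (-4, 1).

(-4, 1)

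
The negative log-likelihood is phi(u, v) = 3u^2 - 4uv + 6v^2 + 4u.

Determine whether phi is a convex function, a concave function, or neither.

phi is quadratic, so its Hessian is the constant matrix H = [[6, -4], [-4, 12]].
det(H) = 56, tr(H) = 18.
det(H) > 0 and tr(H) > 0, so H is positive definite everywhere: convex.

convex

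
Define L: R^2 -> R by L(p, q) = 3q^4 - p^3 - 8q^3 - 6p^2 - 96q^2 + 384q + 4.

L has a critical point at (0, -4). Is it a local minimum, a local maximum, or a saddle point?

saddle point

The mixed partial ∂²L/∂p∂q is 0, so the Hessian at any point is diag(L_pp, L_qq) = diag(-6(p + 2), 12(3q^2 - 4q - 16)).
At (0, -4): H = diag(-12, 576).
The eigenvalues have opposite signs, so H is indefinite: a saddle point.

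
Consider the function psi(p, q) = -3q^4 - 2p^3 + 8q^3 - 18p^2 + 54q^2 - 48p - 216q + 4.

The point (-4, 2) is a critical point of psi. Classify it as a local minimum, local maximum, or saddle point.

local minimum

The mixed partial ∂²psi/∂p∂q is 0, so the Hessian at any point is diag(psi_pp, psi_qq) = diag(-12(p + 3), 12(-3q^2 + 4q + 9)).
At (-4, 2): H = diag(12, 60).
Both eigenvalues are positive, so H is positive definite: a local minimum.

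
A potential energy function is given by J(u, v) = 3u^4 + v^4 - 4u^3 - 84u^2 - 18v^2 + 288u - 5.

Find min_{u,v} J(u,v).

-1558

J(u,v) separates as P(u) + Q(v) − 5, so its minimum is min P + min Q − 5.
P'(u) = 12(u - 3)(u - 2)(u + 4) vanishes at u ∈ {-4, 2, 3}; Q'(v) = 4v(v - 3)(v + 3) vanishes at v ∈ {-3, 0, 3}.
Local minima of P (where P''>0): P(-4)=-1472, P(3)=243. Local minima of Q: Q(-3)=-81, Q(3)=-81.
So the global minimum of J is P(-4) + Q(-3) − 5 = -1472 − 81 − 5 = -1558, attained at (-4, -3).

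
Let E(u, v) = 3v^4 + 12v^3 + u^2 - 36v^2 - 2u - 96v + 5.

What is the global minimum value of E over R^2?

-188

E(u,v) separates as P(u) + Q(v) + 5, so its minimum is min P + min Q + 5.
P'(u) = 2u - 2 vanishes at u ∈ {1}; Q'(v) = 12(v - 2)(v + 1)(v + 4) vanishes at v ∈ {-4, -1, 2}.
Local minima of P (where P''>0): P(1)=-1. Local minima of Q: Q(-4)=-192, Q(2)=-192.
So the global minimum of E is P(1) + Q(-4) + 5 = -1 − 192 + 5 = -188, attained at (1, -4).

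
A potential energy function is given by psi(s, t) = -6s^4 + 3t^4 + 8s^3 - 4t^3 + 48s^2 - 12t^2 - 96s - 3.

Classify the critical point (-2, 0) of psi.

local maximum

The mixed partial ∂²psi/∂s∂t is 0, so the Hessian at any point is diag(psi_ss, psi_tt) = diag(24(-3s^2 + 2s + 4), 12(3t^2 - 2t - 2)).
At (-2, 0): H = diag(-288, -24).
Both eigenvalues are negative, so H is negative definite: a local maximum.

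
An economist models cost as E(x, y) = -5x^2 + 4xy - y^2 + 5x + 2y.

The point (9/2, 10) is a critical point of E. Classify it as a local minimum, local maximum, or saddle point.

local maximum

The Hessian of E is constant: H = [[-10, 4], [4, -2]].
det(H) = (-10)·(-2) − 4² = 4.
det(H) > 0 and tr(H) = -12 < 0, so H is negative definite and the point is a local maximum.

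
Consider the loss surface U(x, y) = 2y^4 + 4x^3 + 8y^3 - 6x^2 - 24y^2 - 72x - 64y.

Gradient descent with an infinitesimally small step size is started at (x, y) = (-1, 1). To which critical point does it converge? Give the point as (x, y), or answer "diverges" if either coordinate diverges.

(3, 2)

U is separable, so gradient descent decouples: x follows -∂U/∂x, y follows -∂U/∂y.
∂U/∂x = 12(x - 3)(x + 2); at x=-1 this is -48, so x increases.
∂U/∂y = 8(y - 2)(y + 1)(y + 4); at y=1 this is -80, so y increases.
x converges to its nearest critical value 3 (a local min of the x-part); y converges to 2. The iterate converges to (3, 2).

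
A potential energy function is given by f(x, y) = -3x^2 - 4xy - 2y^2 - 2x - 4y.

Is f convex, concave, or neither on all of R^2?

concave

f is quadratic, so its Hessian is the constant matrix H = [[-6, -4], [-4, -4]].
det(H) = 8, tr(H) = -10.
det(H) > 0 and tr(H) < 0, so H is negative definite everywhere: concave.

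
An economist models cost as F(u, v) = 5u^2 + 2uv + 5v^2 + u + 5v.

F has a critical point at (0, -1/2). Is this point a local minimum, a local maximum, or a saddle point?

local minimum

The Hessian of F is constant: H = [[10, 2], [2, 10]].
det(H) = 10·10 − 2² = 96.
det(H) > 0 and tr(H) = 20 > 0, so H is positive definite and the point is a local minimum.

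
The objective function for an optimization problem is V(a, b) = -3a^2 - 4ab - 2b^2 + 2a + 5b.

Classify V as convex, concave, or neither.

concave

V is quadratic, so its Hessian is the constant matrix H = [[-6, -4], [-4, -4]].
det(H) = 8, tr(H) = -10.
det(H) > 0 and tr(H) < 0, so H is negative definite everywhere: concave.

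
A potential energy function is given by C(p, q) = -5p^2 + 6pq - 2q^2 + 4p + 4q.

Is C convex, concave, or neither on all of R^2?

concave

C is quadratic, so its Hessian is the constant matrix H = [[-10, 6], [6, -4]].
det(H) = 4, tr(H) = -14.
det(H) > 0 and tr(H) < 0, so H is negative definite everywhere: concave.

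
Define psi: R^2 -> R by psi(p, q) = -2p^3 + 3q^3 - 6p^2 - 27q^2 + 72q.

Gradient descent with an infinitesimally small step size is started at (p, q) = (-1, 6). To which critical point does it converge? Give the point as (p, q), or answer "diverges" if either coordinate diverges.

(-2, 4)

psi is separable, so gradient descent decouples: p follows -∂psi/∂p, q follows -∂psi/∂q.
∂psi/∂p = -6p(p + 2); at p=-1 this is 6, so p decreases.
∂psi/∂q = 9(q - 4)(q - 2); at q=6 this is 72, so q decreases.
p converges to its nearest critical value -2 (a local min of the p-part); q converges to 4. The iterate converges to (-2, 4).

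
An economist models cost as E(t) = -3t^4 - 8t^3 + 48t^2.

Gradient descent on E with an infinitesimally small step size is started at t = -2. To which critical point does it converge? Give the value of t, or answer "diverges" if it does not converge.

E'(t) = -12t(t - 2)(t + 4), so E'(-2) = -192.
Gradient descent moves in the -E' direction, i.e. t is increasing.
The nearest critical point in that direction is t = 0, where E'' = 96 > 0 (a local minimum). The iterate converges there.

0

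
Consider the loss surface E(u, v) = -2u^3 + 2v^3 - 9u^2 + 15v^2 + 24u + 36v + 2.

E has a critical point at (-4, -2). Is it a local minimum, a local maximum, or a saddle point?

The mixed partial ∂²E/∂u∂v is 0, so the Hessian at any point is diag(E_uu, E_vv) = diag(-6(2u + 3), 6(2v + 5)).
At (-4, -2): H = diag(30, 6).
Both eigenvalues are positive, so H is positive definite: a local minimum.

local minimum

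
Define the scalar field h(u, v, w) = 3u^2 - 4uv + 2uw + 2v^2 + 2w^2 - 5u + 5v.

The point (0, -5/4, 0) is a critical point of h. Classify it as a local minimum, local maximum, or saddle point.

The Hessian is constant: H = [[6, -4, 2], [-4, 4, 0], [2, 0, 4]].
Leading principal minors: Δ₁ = 6, Δ₂ = 8, Δ₃ = 16.
All leading minors are positive, so H is positive definite: a local minimum.

local minimum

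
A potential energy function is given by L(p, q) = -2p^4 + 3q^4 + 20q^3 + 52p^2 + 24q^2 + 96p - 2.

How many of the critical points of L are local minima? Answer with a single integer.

2

L separates as a function of p plus a function of q, so ∇L=0 decouples.
∂L/∂p = -8(p - 4)(p + 1)(p + 3) = 0 at p ∈ {-3, -1, 4}; ∂L/∂q = 12q(q + 1)(q + 4) = 0 at q ∈ {-4, -1, 0}.
The Hessian is diagonal: diag(L_pp, L_qq). Second derivatives: L_pp(-3)=-112, L_pp(-1)=80, L_pp(4)=-280; L_qq(-4)=144, L_qq(-1)=-36, L_qq(0)=48.
Local minima occur where both diagonal entries positive: (-1, -4), (-1, 0). Count: 2.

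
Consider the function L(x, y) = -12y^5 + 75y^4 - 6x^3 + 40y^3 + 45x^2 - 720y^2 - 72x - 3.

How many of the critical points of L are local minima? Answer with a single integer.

2

L separates as a function of x plus a function of y, so ∇L=0 decouples.
∂L/∂x = -18(x - 4)(x - 1) = 0 at x ∈ {1, 4}; ∂L/∂y = -60y(y - 4)(y - 3)(y + 2) = 0 at y ∈ {-2, 0, 3, 4}.
The Hessian is diagonal: diag(L_xx, L_yy). Second derivatives: L_xx(1)=54, L_xx(4)=-54; L_yy(-2)=3600, L_yy(0)=-1440, L_yy(3)=900, L_yy(4)=-1440.
Local minima occur where both diagonal entries positive: (1, -2), (1, 3). Count: 2.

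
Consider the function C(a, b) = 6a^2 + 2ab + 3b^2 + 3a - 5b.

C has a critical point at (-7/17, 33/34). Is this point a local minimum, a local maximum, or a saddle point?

The Hessian of C is constant: H = [[12, 2], [2, 6]].
det(H) = 12·6 − 2² = 68.
det(H) > 0 and tr(H) = 18 > 0, so H is positive definite and the point is a local minimum.

local minimum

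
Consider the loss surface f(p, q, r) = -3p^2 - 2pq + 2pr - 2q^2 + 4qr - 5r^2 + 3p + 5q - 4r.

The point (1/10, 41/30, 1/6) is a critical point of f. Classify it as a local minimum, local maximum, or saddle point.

local maximum

The Hessian is constant: H = [[-6, -2, 2], [-2, -4, 4], [2, 4, -10]].
Leading principal minors: Δ₁ = -6, Δ₂ = 20, Δ₃ = -120.
The minors alternate sign starting negative (−, +, −), so H is negative definite: a local maximum.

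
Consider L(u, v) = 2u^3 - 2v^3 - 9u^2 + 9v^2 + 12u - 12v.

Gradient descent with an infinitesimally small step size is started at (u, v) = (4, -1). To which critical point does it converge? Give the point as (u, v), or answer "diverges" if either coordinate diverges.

(2, 1)

L is separable, so gradient descent decouples: u follows -∂L/∂u, v follows -∂L/∂v.
∂L/∂u = 6(u - 2)(u - 1); at u=4 this is 36, so u decreases.
∂L/∂v = -6(v - 2)(v - 1); at v=-1 this is -36, so v increases.
u converges to its nearest critical value 2 (a local min of the u-part); v converges to 1. The iterate converges to (2, 1).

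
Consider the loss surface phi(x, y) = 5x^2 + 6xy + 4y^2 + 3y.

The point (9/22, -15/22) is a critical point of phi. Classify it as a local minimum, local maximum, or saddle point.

The Hessian of phi is constant: H = [[10, 6], [6, 8]].
det(H) = 10·8 − 6² = 44.
det(H) > 0 and tr(H) = 18 > 0, so H is positive definite and the point is a local minimum.

local minimum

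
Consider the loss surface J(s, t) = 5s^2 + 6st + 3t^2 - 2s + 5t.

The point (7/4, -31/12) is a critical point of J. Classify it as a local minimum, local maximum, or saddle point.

The Hessian of J is constant: H = [[10, 6], [6, 6]].
det(H) = 10·6 − 6² = 24.
det(H) > 0 and tr(H) = 16 > 0, so H is positive definite and the point is a local minimum.

local minimum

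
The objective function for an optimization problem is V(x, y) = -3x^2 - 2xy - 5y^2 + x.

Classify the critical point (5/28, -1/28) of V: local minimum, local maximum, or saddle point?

local maximum

The Hessian of V is constant: H = [[-6, -2], [-2, -10]].
det(H) = (-6)·(-10) − (-2)² = 56.
det(H) > 0 and tr(H) = -16 < 0, so H is negative definite and the point is a local maximum.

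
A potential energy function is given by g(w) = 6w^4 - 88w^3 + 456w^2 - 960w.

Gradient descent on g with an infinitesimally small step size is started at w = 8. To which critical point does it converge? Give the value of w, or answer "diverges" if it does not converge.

g'(w) = 24(w - 5)(w - 4)(w - 2), so g'(8) = 1728.
Gradient descent moves in the -g' direction, i.e. w is decreasing.
The nearest critical point in that direction is w = 5, where g'' = 72 > 0 (a local minimum). The iterate converges there.

5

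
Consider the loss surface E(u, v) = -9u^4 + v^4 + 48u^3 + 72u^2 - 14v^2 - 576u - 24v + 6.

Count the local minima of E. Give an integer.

E separates as a function of u plus a function of v, so ∇E=0 decouples.
∂E/∂u = -36(u - 4)(u - 2)(u + 2) = 0 at u ∈ {-2, 2, 4}; ∂E/∂v = 4(v - 3)(v + 1)(v + 2) = 0 at v ∈ {-2, -1, 3}.
The Hessian is diagonal: diag(E_uu, E_vv). Second derivatives: E_uu(-2)=-864, E_uu(2)=288, E_uu(4)=-432; E_vv(-2)=20, E_vv(-1)=-16, E_vv(3)=80.
Local minima occur where both diagonal entries positive: (2, -2), (2, 3). Count: 2.

2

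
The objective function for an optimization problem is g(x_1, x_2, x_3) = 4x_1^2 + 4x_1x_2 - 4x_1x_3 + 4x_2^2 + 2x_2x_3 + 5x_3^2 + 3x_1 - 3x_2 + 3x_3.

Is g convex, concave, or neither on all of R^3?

convex

g is quadratic, so its Hessian is the constant matrix H = [[8, 4, -4], [4, 8, 2], [-4, 2, 10]].
Leading principal minors: 8, 48, 256.
All positive ⇒ H ≻ 0 ⇒ convex.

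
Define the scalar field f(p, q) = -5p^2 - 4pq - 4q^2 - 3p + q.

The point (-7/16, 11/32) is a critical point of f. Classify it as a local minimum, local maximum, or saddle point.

The Hessian of f is constant: H = [[-10, -4], [-4, -8]].
det(H) = (-10)·(-8) − (-4)² = 64.
det(H) > 0 and tr(H) = -18 < 0, so H is negative definite and the point is a local maximum.

local maximum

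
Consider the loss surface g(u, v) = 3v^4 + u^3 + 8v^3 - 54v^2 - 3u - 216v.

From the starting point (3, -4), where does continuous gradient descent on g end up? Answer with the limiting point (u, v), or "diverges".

(1, -3)

g is separable, so gradient descent decouples: u follows -∂g/∂u, v follows -∂g/∂v.
∂g/∂u = 3(u - 1)(u + 1); at u=3 this is 24, so u decreases.
∂g/∂v = 12(v - 3)(v + 2)(v + 3); at v=-4 this is -168, so v increases.
u converges to its nearest critical value 1 (a local min of the u-part); v converges to -3. The iterate converges to (1, -3).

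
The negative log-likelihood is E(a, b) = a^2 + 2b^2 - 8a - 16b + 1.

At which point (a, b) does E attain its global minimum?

E(a,b) separates as P(a) + Q(b) + 1, so its minimum is min P + min Q + 1.
P'(a) = 2a - 8 vanishes at a ∈ {4}; Q'(b) = 4b - 16 vanishes at b ∈ {4}.
Local minima of P (where P''>0): P(4)=-16. Local minima of Q: Q(4)=-32.
So the global minimum of E is P(4) + Q(4) + 1 = -16 − 32 + 1 = -47, attained at (4, 4).

(4, 4)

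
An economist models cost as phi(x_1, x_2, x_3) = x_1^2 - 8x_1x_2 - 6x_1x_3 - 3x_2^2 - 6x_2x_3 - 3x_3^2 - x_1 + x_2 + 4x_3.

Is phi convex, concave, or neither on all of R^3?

phi is quadratic, so its Hessian is the constant matrix H = [[2, -8, -6], [-8, -6, -6], [-6, -6, -6]].
Leading principal minors: 2, -76, 24.
Neither pattern holds ⇒ H is indefinite ⇒ neither convex nor concave.

neither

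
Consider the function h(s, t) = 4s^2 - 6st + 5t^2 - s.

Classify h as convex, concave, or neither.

convex

h is quadratic, so its Hessian is the constant matrix H = [[8, -6], [-6, 10]].
det(H) = 44, tr(H) = 18.
det(H) > 0 and tr(H) > 0, so H is positive definite everywhere: convex.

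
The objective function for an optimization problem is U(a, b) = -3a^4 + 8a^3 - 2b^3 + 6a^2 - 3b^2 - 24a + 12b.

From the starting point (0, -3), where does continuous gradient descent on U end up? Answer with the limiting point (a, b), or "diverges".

U is separable, so gradient descent decouples: a follows -∂U/∂a, b follows -∂U/∂b.
∂U/∂a = -12(a - 2)(a - 1)(a + 1); at a=0 this is -24, so a increases.
∂U/∂b = -6(b - 1)(b + 2); at b=-3 this is -24, so b increases.
a converges to its nearest critical value 1 (a local min of the a-part); b converges to -2. The iterate converges to (1, -2).

(1, -2)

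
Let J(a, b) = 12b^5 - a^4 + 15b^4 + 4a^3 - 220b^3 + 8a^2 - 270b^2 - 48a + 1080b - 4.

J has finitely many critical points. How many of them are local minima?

J separates as a function of a plus a function of b, so ∇J=0 decouples.
∂J/∂a = -4(a - 3)(a - 2)(a + 2) = 0 at a ∈ {-2, 2, 3}; ∂J/∂b = 60(b - 3)(b - 1)(b + 2)(b + 3) = 0 at b ∈ {-3, -2, 1, 3}.
The Hessian is diagonal: diag(J_aa, J_bb). Second derivatives: J_aa(-2)=-80, J_aa(2)=16, J_aa(3)=-20; J_bb(-3)=-1440, J_bb(-2)=900, J_bb(1)=-1440, J_bb(3)=3600.
Local minima occur where both diagonal entries positive: (2, -2), (2, 3). Count: 2.

2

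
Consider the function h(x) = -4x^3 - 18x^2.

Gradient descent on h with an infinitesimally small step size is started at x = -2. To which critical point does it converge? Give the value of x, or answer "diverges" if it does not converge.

h'(x) = -12x(x + 3), so h'(-2) = 24.
Gradient descent moves in the -h' direction, i.e. x is decreasing.
The nearest critical point in that direction is x = -3, where h'' = 36 > 0 (a local minimum). The iterate converges there.

-3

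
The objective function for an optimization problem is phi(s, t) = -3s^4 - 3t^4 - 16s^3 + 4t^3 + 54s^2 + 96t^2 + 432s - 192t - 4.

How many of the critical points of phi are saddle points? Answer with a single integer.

phi separates as a function of s plus a function of t, so ∇phi=0 decouples.
∂phi/∂s = -12(s - 3)(s + 3)(s + 4) = 0 at s ∈ {-4, -3, 3}; ∂phi/∂t = -12(t - 4)(t - 1)(t + 4) = 0 at t ∈ {-4, 1, 4}.
The Hessian is diagonal: diag(phi_ss, phi_tt). Second derivatives: phi_ss(-4)=-84, phi_ss(-3)=72, phi_ss(3)=-504; phi_tt(-4)=-480, phi_tt(1)=180, phi_tt(4)=-288.
Saddle points occur where the two diagonal entries have opposite signs: (-4, 1), (-3, -4), (-3, 4), (3, 1). Count: 4.

4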